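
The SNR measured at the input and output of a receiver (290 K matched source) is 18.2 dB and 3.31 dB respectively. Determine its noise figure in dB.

NF (dB) = SNR_in(dB) − SNR_out(dB) when the source is at T₀
NF = 18.2 − 3.31 = 14.89 dB

14.89 dB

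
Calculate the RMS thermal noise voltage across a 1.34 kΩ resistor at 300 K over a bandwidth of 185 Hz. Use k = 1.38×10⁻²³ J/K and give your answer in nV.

V_n = √(4kTRB)
4kTRB = 4 × 1.38×10⁻²³ × 300 × 1.34×10³ × 1.85×10² = 4.11×10⁻¹⁵ V²
V_n = √(4.11×10⁻¹⁵) = 6.41×10⁻⁸ V = 64.1 nV

64.1 nV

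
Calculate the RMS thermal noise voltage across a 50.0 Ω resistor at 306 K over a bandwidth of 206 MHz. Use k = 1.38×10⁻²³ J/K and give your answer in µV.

V_n = √(4kTRB)
4kTRB = 4 × 1.38×10⁻²³ × 306 × 5.00×10¹ × 2.06×10⁸ = 1.74×10⁻¹⁰ V²
V_n = √(1.74×10⁻¹⁰) = 1.32×10⁻⁵ V = 13.2 µV

13.2 µV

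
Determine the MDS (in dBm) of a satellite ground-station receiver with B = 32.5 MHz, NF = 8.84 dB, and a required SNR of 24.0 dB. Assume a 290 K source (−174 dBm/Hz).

−66.0 dBm

Sensitivity = −174 + 10 log₁₀(B) + NF + SNR_min
= −174 + 75.12 + 8.84 + 24.0
= −66.04 dBm → −66.0 dBm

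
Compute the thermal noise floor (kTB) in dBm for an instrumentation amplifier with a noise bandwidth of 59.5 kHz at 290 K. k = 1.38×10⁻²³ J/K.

−126.2 dBm

P_n = kTB = 1.38×10⁻²³ × 290 × 5.95×10⁴ = 2.38×10⁻¹⁶ W
In dBm: 10 log₁₀(2.38×10⁻¹⁶ / 10⁻³) = −126.2 dBm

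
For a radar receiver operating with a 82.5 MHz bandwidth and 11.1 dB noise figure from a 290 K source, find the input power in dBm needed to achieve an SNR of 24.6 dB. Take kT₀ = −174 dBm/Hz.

−59.1 dBm

Sensitivity = −174 + 10 log₁₀(B) + NF + SNR_min
= −174 + 79.16 + 11.1 + 24.6
= −59.14 dBm → −59.1 dBm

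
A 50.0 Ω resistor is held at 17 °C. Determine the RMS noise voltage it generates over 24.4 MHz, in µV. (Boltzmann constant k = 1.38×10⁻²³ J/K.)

T = 17 °C + 273.15 = 290.15 K
V_n = √(4kTRB)
4kTRB = 4 × 1.38×10⁻²³ × 290.15 × 5.00×10¹ × 2.44×10⁷ = 1.95×10⁻¹¹ V²
V_n = √(1.95×10⁻¹¹) = 4.42×10⁻⁶ V = 4.42 µV

4.42 µV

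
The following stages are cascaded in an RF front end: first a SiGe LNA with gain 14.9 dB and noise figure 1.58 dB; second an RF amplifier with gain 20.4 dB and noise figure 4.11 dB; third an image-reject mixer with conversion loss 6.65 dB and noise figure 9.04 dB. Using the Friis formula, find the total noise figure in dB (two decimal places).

1.74 dB

Convert to linear (a loss of L dB is a gain of −L dB): F_i = 10^(NF_i/10), G_i = 10^(G_i,dB/10)
  Stage 1: F_1 = 10^(1.58/10) = 1.439, G_1 = 10^(14.9/10) = 30.90
  Stage 2: F_2 = 10^(4.11/10) = 2.576, G_2 = 10^(20.4/10) = 109.6
  Stage 3: F_3 = 10^(9.04/10) = 8.017, G_3 = 10^(−6.65/10) = 0.2163
Friis cascade:
  F = 1.439 + (2.576 − 1)/30.90 + (8.017 − 1)/3388 = 1.492
NF = 10 log₁₀(1.492) = 1.74 dB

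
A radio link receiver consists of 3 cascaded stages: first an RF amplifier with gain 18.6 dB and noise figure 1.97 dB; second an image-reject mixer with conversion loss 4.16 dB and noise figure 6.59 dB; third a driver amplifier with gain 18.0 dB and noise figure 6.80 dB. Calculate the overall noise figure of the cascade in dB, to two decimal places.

Convert to linear (a loss of L dB is a gain of −L dB): F_i = 10^(NF_i/10), G_i = 10^(G_i,dB/10)
  Stage 1: F_1 = 10^(1.97/10) = 1.574, G_1 = 10^(18.6/10) = 72.44
  Stage 2: F_2 = 10^(6.59/10) = 4.560, G_2 = 10^(−4.16/10) = 0.3837
  Stage 3: F_3 = 10^(6.80/10) = 4.786, G_3 = 10^(18.0/10) = 63.10
Friis cascade:
  F = 1.574 + (4.560 − 1)/72.44 + (4.786 − 1)/27.80 = 1.759
NF = 10 log₁₀(1.759) = 2.45 dB

2.45 dB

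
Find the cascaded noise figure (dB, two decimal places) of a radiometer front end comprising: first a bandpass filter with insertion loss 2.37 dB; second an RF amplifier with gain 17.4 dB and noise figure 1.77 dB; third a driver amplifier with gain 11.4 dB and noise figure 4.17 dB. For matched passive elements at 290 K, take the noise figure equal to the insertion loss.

Convert to linear (a loss of L dB is a gain of −L dB): F_i = 10^(NF_i/10), G_i = 10^(G_i,dB/10)
  Stage 1: F_1 = 10^(2.37/10) = 1.726, G_1 = 10^(−2.37/10) = 0.5794
  Stage 2: F_2 = 10^(1.77/10) = 1.503, G_2 = 10^(17.4/10) = 54.95
  Stage 3: F_3 = 10^(4.17/10) = 2.612, G_3 = 10^(11.4/10) = 13.80
Friis cascade:
  F = 1.726 + (1.503 − 1)/0.5794 + (2.612 − 1)/31.84 = 2.645
NF = 10 log₁₀(2.645) = 4.22 dB

4.22 dB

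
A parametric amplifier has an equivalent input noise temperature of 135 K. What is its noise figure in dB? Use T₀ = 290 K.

F = 1 + T_e/T₀ = 1 + 135/290 = 1.46552
NF = 10 log₁₀(1.46552) = 1.66 dB

1.66 dB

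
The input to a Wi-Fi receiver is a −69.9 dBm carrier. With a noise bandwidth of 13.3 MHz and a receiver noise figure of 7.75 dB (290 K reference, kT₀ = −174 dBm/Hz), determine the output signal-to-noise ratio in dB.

Noise floor: N = −174 + 10 log₁₀(B) + NF
10 log₁₀(1.33×10⁷) = 71.24 dB
N = −174 + 71.24 + 7.75 = −95.01 dBm
SNR = P_sig − N = −69.9 − (−95.01) = 25.11 dB → 25.1 dB

25.1 dB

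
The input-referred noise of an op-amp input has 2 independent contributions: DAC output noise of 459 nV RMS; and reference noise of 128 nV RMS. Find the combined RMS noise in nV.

477 nV

Uncorrelated sources add in power (mean-square): V_tot = √(ΣV_i²)
V_tot = √[(4.59×10⁻⁷)² + (1.28×10⁻⁷)²] = 4.77×10⁻⁷ V = 477 nV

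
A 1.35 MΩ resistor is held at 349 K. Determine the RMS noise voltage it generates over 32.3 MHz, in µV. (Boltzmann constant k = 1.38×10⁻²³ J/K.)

917 µV

V_n = √(4kTRB)
4kTRB = 4 × 1.38×10⁻²³ × 349 × 1.35×10⁶ × 3.23×10⁷ = 8.40×10⁻⁷ V²
V_n = √(8.40×10⁻⁷) = 9.17×10⁻⁴ V = 917 µV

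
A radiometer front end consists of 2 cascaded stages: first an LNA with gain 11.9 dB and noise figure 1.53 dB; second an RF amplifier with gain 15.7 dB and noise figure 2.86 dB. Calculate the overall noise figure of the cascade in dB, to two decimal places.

Convert to linear (a loss of L dB is a gain of −L dB): F_i = 10^(NF_i/10), G_i = 10^(G_i,dB/10)
  Stage 1: F_1 = 10^(1.53/10) = 1.422, G_1 = 10^(11.9/10) = 15.49
  Stage 2: F_2 = 10^(2.86/10) = 1.932, G_2 = 10^(15.7/10) = 37.15
Friis cascade:
  F = 1.422 + (1.932 − 1)/15.49 = 1.483
NF = 10 log₁₀(1.483) = 1.71 dB

1.71 dB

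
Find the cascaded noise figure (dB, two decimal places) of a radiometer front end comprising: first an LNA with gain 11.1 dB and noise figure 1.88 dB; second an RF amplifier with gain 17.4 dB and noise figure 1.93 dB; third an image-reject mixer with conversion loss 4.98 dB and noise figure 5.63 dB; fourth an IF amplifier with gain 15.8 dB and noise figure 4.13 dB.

2.03 dB

Convert to linear (a loss of L dB is a gain of −L dB): F_i = 10^(NF_i/10), G_i = 10^(G_i,dB/10)
  Stage 1: F_1 = 10^(1.88/10) = 1.542, G_1 = 10^(11.1/10) = 12.88
  Stage 2: F_2 = 10^(1.93/10) = 1.560, G_2 = 10^(17.4/10) = 54.95
  Stage 3: F_3 = 10^(5.63/10) = 3.656, G_3 = 10^(−4.98/10) = 0.3177
  Stage 4: F_4 = 10^(4.13/10) = 2.588, G_4 = 10^(15.8/10) = 38.02
Friis cascade:
  F = 1.542 + (1.560 − 1)/12.88 + (3.656 − 1)/707.9 + (2.588 − 1)/224.9 = 1.596
NF = 10 log₁₀(1.596) = 2.03 dB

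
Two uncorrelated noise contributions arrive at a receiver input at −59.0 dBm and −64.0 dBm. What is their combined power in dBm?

Convert to linear, add, convert back:
P₁ = 1.26×10⁻⁹ W, P₂ = 3.98×10⁻¹⁰ W
P_tot = 1.66×10⁻⁹ W → 10 log₁₀(P_tot / 10⁻³) = −57.8 dBm

−57.8 dBm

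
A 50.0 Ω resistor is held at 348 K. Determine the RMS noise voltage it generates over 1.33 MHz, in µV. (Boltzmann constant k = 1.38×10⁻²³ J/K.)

1.13 µV

V_n = √(4kTRB)
4kTRB = 4 × 1.38×10⁻²³ × 348 × 5.00×10¹ × 1.33×10⁶ = 1.28×10⁻¹² V²
V_n = √(1.28×10⁻¹²) = 1.13×10⁻⁶ V = 1.13 µV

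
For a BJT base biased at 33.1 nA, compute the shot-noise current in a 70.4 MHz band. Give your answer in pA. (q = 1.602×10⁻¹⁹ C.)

864 pA

I_n = √(2qI·B)
2qI·B = 2 × 1.602×10⁻¹⁹ × 3.31×10⁻⁸ × 7.04×10⁷ = 7.47×10⁻¹⁹ A²
I_n = √(7.47×10⁻¹⁹) = 8.64×10⁻¹⁰ A = 864 pA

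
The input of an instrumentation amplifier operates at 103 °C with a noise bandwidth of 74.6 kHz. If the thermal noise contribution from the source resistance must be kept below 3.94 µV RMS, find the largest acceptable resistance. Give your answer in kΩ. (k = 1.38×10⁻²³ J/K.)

T = 103 °C + 273.15 = 376.15 K
Johnson–Nyquist: V_n = √(4kTRB) ⇒ R = V_n² / (4kTB)
4kTB = 4 × 1.38×10⁻²³ × 376.15 × 7.46×10⁴ = 1.55×10⁻¹⁵
R = (3.94×10⁻⁶)² / 1.55×10⁻¹⁵ = 1.00×10⁴ Ω = 10.0 kΩ

10.0 kΩ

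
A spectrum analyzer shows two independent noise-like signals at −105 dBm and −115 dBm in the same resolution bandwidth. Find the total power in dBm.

Convert to linear, add, convert back:
P₁ = 3.16×10⁻¹⁴ W, P₂ = 3.16×10⁻¹⁵ W
P_tot = 3.48×10⁻¹⁴ W → 10 log₁₀(P_tot / 10⁻³) = −104.6 dBm

−104.6 dBm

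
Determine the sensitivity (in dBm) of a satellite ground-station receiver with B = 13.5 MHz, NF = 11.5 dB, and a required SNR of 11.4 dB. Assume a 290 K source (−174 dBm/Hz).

Sensitivity = −174 + 10 log₁₀(B) + NF + SNR_min
= −174 + 71.3 + 11.5 + 11.4
= −79.8 dBm → −79.8 dBm

−79.8 dBm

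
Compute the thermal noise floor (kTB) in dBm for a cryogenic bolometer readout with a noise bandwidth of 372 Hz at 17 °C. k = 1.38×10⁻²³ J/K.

T = 17 °C + 273.15 = 290.15 K
P_n = kTB = 1.38×10⁻²³ × 290.15 × 3.72×10² = 1.49×10⁻¹⁸ W
In dBm: 10 log₁₀(1.49×10⁻¹⁸ / 10⁻³) = −148.3 dBm

−148.3 dBm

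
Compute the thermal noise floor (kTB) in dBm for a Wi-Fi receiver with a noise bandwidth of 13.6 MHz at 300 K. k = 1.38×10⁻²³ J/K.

P_n = kTB = 1.38×10⁻²³ × 300 × 1.36×10⁷ = 5.63×10⁻¹⁴ W
In dBm: 10 log₁₀(5.63×10⁻¹⁴ / 10⁻³) = −102.5 dBm

−102.5 dBm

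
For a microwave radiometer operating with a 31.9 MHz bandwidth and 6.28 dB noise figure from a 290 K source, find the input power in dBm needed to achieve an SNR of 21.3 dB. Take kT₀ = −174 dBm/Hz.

−71.4 dBm

Sensitivity = −174 + 10 log₁₀(B) + NF + SNR_min
= −174 + 75.04 + 6.28 + 21.3
= −71.38 dBm → −71.4 dBm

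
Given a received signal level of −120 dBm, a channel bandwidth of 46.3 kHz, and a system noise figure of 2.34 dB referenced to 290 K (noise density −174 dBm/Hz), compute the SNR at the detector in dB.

Noise floor: N = −174 + 10 log₁₀(B) + NF
10 log₁₀(4.63×10⁴) = 46.66 dB
N = −174 + 46.66 + 2.34 = −125.00 dBm
SNR = P_sig − N = −120 − (−125.00) = 5.00 dB → 5.0 dB

5.0 dB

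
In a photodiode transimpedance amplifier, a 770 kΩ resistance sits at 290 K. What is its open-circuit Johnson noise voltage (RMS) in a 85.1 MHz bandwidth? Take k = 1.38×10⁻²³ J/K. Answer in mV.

1.02 mV

V_n = √(4kTRB)
4kTRB = 4 × 1.38×10⁻²³ × 290 × 7.70×10⁵ × 8.51×10⁷ = 1.05×10⁻⁶ V²
V_n = √(1.05×10⁻⁶) = 1.02×10⁻³ V = 1.02 mV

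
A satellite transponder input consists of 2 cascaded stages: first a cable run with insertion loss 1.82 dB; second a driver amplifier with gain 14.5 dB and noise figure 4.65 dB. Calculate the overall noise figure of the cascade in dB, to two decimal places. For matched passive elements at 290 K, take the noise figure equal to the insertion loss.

Convert to linear (a loss of L dB is a gain of −L dB): F_i = 10^(NF_i/10), G_i = 10^(G_i,dB/10)
  Stage 1: F_1 = 10^(1.82/10) = 1.521, G_1 = 10^(−1.82/10) = 0.6577
  Stage 2: F_2 = 10^(4.65/10) = 2.917, G_2 = 10^(14.5/10) = 28.18
Friis cascade:
  F = 1.521 + (2.917 − 1)/0.6577 = 4.436
NF = 10 log₁₀(4.436) = 6.47 dB

6.47 dB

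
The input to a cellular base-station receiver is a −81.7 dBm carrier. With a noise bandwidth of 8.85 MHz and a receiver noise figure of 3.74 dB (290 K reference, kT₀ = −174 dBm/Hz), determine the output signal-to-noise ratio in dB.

Noise floor: N = −174 + 10 log₁₀(B) + NF
10 log₁₀(8.85×10⁶) = 69.47 dB
N = −174 + 69.47 + 3.74 = −100.79 dBm
SNR = P_sig − N = −81.7 − (−100.79) = 19.09 dB → 19.1 dB

19.1 dB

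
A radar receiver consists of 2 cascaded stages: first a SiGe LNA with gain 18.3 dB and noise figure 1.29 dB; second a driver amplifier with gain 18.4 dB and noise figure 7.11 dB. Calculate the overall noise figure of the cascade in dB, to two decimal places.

Convert to linear (a loss of L dB is a gain of −L dB): F_i = 10^(NF_i/10), G_i = 10^(G_i,dB/10)
  Stage 1: F_1 = 10^(1.29/10) = 1.346, G_1 = 10^(18.3/10) = 67.61
  Stage 2: F_2 = 10^(7.11/10) = 5.140, G_2 = 10^(18.4/10) = 69.18
Friis cascade:
  F = 1.346 + (5.140 − 1)/67.61 = 1.407
NF = 10 log₁₀(1.407) = 1.48 dB

1.48 dB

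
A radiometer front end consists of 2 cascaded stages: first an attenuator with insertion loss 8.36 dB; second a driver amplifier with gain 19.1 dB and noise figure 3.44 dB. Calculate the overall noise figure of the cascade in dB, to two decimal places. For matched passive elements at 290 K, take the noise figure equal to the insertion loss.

11.80 dB

Convert to linear (a loss of L dB is a gain of −L dB): F_i = 10^(NF_i/10), G_i = 10^(G_i,dB/10)
  Stage 1: F_1 = 10^(8.36/10) = 6.855, G_1 = 10^(−8.36/10) = 0.1459
  Stage 2: F_2 = 10^(3.44/10) = 2.208, G_2 = 10^(19.1/10) = 81.28
Friis cascade:
  F = 6.855 + (2.208 − 1)/0.1459 = 15.14
NF = 10 log₁₀(15.14) = 11.80 dB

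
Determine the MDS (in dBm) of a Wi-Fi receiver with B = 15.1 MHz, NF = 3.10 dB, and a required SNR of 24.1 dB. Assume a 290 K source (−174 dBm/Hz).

Sensitivity = −174 + 10 log₁₀(B) + NF + SNR_min
= −174 + 71.79 + 3.10 + 24.1
= −75.01 dBm → −75.0 dBm

−75.0 dBm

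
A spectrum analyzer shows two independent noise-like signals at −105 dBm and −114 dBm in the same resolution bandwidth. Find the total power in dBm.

Convert to linear, add, convert back:
P₁ = 3.16×10⁻¹⁴ W, P₂ = 3.98×10⁻¹⁵ W
P_tot = 3.56×10⁻¹⁴ W → 10 log₁₀(P_tot / 10⁻³) = −104.5 dBm

−104.5 dBm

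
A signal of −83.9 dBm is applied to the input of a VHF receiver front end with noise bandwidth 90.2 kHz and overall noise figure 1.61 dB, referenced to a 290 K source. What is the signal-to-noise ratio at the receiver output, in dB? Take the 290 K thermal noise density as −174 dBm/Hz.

38.9 dB

Noise floor: N = −174 + 10 log₁₀(B) + NF
10 log₁₀(9.02×10⁴) = 49.55 dB
N = −174 + 49.55 + 1.61 = −122.84 dBm
SNR = P_sig − N = −83.9 − (−122.84) = 38.94 dB → 38.9 dB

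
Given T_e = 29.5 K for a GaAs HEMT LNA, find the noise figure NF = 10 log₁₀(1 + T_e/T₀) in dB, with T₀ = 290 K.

F = 1 + T_e/T₀ = 1 + 29.5/290 = 1.10172
NF = 10 log₁₀(1.10172) = 0.421 dB

0.421 dB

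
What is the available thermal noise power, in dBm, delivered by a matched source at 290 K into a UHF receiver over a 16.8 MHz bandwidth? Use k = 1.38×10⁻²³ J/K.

−101.7 dBm

P_n = kTB = 1.38×10⁻²³ × 290 × 1.68×10⁷ = 6.72×10⁻¹⁴ W
In dBm: 10 log₁₀(6.72×10⁻¹⁴ / 10⁻³) = −101.7 dBm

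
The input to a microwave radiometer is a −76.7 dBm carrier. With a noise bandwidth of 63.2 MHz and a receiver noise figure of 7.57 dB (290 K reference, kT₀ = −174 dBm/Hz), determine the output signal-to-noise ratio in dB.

11.7 dB

Noise floor: N = −174 + 10 log₁₀(B) + NF
10 log₁₀(6.32×10⁷) = 78.01 dB
N = −174 + 78.01 + 7.57 = −88.42 dBm
SNR = P_sig − N = −76.7 − (−88.42) = 11.72 dB → 11.7 dB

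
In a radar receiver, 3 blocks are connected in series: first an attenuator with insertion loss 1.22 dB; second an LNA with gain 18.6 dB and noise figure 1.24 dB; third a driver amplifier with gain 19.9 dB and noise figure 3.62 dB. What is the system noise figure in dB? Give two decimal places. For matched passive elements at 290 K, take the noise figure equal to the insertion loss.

2.52 dB

Convert to linear (a loss of L dB is a gain of −L dB): F_i = 10^(NF_i/10), G_i = 10^(G_i,dB/10)
  Stage 1: F_1 = 10^(1.22/10) = 1.324, G_1 = 10^(−1.22/10) = 0.7551
  Stage 2: F_2 = 10^(1.24/10) = 1.330, G_2 = 10^(18.6/10) = 72.44
  Stage 3: F_3 = 10^(3.62/10) = 2.301, G_3 = 10^(19.9/10) = 97.72
Friis cascade:
  F = 1.324 + (1.330 − 1)/0.7551 + (2.301 − 1)/54.70 = 1.786
NF = 10 log₁₀(1.786) = 2.52 dB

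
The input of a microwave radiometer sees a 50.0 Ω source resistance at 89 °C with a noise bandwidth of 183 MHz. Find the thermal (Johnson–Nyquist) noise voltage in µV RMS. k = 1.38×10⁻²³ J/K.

T = 89 °C + 273.15 = 362.15 K
V_n = √(4kTRB)
4kTRB = 4 × 1.38×10⁻²³ × 362.15 × 5.00×10¹ × 1.83×10⁸ = 1.83×10⁻¹⁰ V²
V_n = √(1.83×10⁻¹⁰) = 1.35×10⁻⁵ V = 13.5 µV

13.5 µV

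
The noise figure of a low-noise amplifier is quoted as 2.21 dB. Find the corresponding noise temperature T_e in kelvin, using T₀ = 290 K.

192 K

F = 10^(2.21/10) = 1.66341
T_e = (F − 1)·T₀ = (1.66341 − 1) × 290 = 192 K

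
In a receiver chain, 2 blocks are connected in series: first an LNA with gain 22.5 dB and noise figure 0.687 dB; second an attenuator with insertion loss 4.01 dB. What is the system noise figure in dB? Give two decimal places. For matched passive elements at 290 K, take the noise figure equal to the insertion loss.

Convert to linear (a loss of L dB is a gain of −L dB): F_i = 10^(NF_i/10), G_i = 10^(G_i,dB/10)
  Stage 1: F_1 = 10^(0.687/10) = 1.171, G_1 = 10^(22.5/10) = 177.8
  Stage 2: F_2 = 10^(4.01/10) = 2.518, G_2 = 10^(−4.01/10) = 0.3972
Friis cascade:
  F = 1.171 + (2.518 − 1)/177.8 = 1.180
NF = 10 log₁₀(1.180) = 0.72 dB

0.72 dB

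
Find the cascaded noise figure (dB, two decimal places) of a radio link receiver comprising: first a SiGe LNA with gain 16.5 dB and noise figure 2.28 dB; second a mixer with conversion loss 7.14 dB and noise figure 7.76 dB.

Convert to linear (a loss of L dB is a gain of −L dB): F_i = 10^(NF_i/10), G_i = 10^(G_i,dB/10)
  Stage 1: F_1 = 10^(2.28/10) = 1.690, G_1 = 10^(16.5/10) = 44.67
  Stage 2: F_2 = 10^(7.76/10) = 5.970, G_2 = 10^(−7.14/10) = 0.1932
Friis cascade:
  F = 1.690 + (5.970 − 1)/44.67 = 1.802
NF = 10 log₁₀(1.802) = 2.56 dB

2.56 dB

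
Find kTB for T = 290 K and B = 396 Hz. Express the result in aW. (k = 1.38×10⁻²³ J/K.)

P_n = kTB = 1.38×10⁻²³ × 290 × 3.96×10² = 1.58×10⁻¹⁸ W = 1.58 aW

1.58 aW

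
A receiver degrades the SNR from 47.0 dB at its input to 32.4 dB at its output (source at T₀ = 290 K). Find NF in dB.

NF (dB) = SNR_in(dB) − SNR_out(dB) when the source is at T₀
NF = 47.0 − 32.4 = 14.6 dB

14.6 dB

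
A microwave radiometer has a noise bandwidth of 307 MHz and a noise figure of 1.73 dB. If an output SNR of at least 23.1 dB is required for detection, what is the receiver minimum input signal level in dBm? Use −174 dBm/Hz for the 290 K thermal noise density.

Sensitivity = −174 + 10 log₁₀(B) + NF + SNR_min
= −174 + 84.87 + 1.73 + 23.1
= −64.30 dBm → −64.3 dBm

−64.3 dBm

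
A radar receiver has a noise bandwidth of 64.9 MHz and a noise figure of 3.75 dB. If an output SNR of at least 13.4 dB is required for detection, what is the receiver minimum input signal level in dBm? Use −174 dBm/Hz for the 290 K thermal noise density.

−78.7 dBm

Sensitivity = −174 + 10 log₁₀(B) + NF + SNR_min
= −174 + 78.12 + 3.75 + 13.4
= −78.73 dBm → −78.7 dBm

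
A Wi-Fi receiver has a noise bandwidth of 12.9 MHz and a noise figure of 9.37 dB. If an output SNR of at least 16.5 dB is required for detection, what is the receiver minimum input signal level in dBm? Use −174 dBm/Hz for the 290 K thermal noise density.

Sensitivity = −174 + 10 log₁₀(B) + NF + SNR_min
= −174 + 71.11 + 9.37 + 16.5
= −77.02 dBm → −77.0 dBm

−77.0 dBm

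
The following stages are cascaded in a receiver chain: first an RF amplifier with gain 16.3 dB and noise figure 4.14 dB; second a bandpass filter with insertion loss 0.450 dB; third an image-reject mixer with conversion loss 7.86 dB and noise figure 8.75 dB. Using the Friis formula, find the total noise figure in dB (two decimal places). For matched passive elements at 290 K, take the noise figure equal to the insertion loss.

4.42 dB

Convert to linear (a loss of L dB is a gain of −L dB): F_i = 10^(NF_i/10), G_i = 10^(G_i,dB/10)
  Stage 1: F_1 = 10^(4.14/10) = 2.594, G_1 = 10^(16.3/10) = 42.66
  Stage 2: F_2 = 10^(0.450/10) = 1.109, G_2 = 10^(−0.450/10) = 0.9016
  Stage 3: F_3 = 10^(8.75/10) = 7.499, G_3 = 10^(−7.86/10) = 0.1637
Friis cascade:
  F = 2.594 + (1.109 − 1)/42.66 + (7.499 − 1)/38.46 = 2.766
NF = 10 log₁₀(2.766) = 4.42 dB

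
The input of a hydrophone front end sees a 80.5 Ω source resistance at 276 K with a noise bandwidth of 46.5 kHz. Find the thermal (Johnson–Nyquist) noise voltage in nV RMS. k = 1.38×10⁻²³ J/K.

V_n = √(4kTRB)
4kTRB = 4 × 1.38×10⁻²³ × 276 × 8.05×10¹ × 4.65×10⁴ = 5.70×10⁻¹⁴ V²
V_n = √(5.70×10⁻¹⁴) = 2.39×10⁻⁷ V = 239 nV

239 nV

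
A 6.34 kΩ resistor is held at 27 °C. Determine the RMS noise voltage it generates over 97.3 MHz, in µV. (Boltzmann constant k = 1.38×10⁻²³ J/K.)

T = 27 °C + 273.15 = 300.15 K
V_n = √(4kTRB)
4kTRB = 4 × 1.38×10⁻²³ × 300.15 × 6.34×10³ × 9.73×10⁷ = 1.02×10⁻⁸ V²
V_n = √(1.02×10⁻⁸) = 1.01×10⁻⁴ V = 101 µV

101 µV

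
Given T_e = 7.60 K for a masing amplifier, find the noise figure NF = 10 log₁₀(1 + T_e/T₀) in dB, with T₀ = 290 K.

0.112 dB

F = 1 + T_e/T₀ = 1 + 7.60/290 = 1.02621
NF = 10 log₁₀(1.02621) = 0.112 dB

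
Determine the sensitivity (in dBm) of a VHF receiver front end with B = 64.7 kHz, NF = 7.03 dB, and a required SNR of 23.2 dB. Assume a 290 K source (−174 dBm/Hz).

−95.7 dBm

Sensitivity = −174 + 10 log₁₀(B) + NF + SNR_min
= −174 + 48.11 + 7.03 + 23.2
= −95.66 dBm → −95.7 dBm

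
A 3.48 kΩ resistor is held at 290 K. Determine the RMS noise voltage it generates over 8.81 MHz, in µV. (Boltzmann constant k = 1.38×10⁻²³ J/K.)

22.2 µV

V_n = √(4kTRB)
4kTRB = 4 × 1.38×10⁻²³ × 290 × 3.48×10³ × 8.81×10⁶ = 4.91×10⁻¹⁰ V²
V_n = √(4.91×10⁻¹⁰) = 2.22×10⁻⁵ V = 22.2 µV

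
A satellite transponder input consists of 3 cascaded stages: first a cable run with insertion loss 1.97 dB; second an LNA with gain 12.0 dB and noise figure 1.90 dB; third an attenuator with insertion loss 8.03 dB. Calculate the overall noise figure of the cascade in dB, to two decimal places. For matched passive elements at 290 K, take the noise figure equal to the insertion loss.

4.73 dB

Convert to linear (a loss of L dB is a gain of −L dB): F_i = 10^(NF_i/10), G_i = 10^(G_i,dB/10)
  Stage 1: F_1 = 10^(1.97/10) = 1.574, G_1 = 10^(−1.97/10) = 0.6353
  Stage 2: F_2 = 10^(1.90/10) = 1.549, G_2 = 10^(12.0/10) = 15.85
  Stage 3: F_3 = 10^(8.03/10) = 6.353, G_3 = 10^(−8.03/10) = 0.1574
Friis cascade:
  F = 1.574 + (1.549 − 1)/0.6353 + (6.353 − 1)/10.07 = 2.969
NF = 10 log₁₀(2.969) = 4.73 dB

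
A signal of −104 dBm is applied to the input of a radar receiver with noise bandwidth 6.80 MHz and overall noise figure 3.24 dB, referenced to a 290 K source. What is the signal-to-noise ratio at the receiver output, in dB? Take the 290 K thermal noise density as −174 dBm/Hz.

Noise floor: N = −174 + 10 log₁₀(B) + NF
10 log₁₀(6.80×10⁶) = 68.33 dB
N = −174 + 68.33 + 3.24 = −102.43 dBm
SNR = P_sig − N = −104 − (−102.43) = −1.57 dB → −1.6 dB

−1.6 dB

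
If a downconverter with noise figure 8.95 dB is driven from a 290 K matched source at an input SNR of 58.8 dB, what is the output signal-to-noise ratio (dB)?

49.85 dB

By definition F = SNR_in/SNR_out, so in dB: SNR_out = SNR_in − NF
SNR_out = 58.8 − 8.95 = 49.85 dB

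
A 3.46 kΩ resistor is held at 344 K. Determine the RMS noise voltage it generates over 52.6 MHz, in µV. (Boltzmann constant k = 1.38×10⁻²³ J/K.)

58.8 µV

V_n = √(4kTRB)
4kTRB = 4 × 1.38×10⁻²³ × 344 × 3.46×10³ × 5.26×10⁷ = 3.46×10⁻⁹ V²
V_n = √(3.46×10⁻⁹) = 5.88×10⁻⁵ V = 58.8 µV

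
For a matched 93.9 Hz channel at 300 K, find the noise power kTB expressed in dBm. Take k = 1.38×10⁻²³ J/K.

P_n = kTB = 1.38×10⁻²³ × 300 × 9.39×10¹ = 3.89×10⁻¹⁹ W
In dBm: 10 log₁₀(3.89×10⁻¹⁹ / 10⁻³) = −154.1 dBm

−154.1 dBm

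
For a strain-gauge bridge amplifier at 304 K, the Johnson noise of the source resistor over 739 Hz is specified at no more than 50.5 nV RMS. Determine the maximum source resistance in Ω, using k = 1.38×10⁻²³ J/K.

Johnson–Nyquist: V_n = √(4kTRB) ⇒ R = V_n² / (4kTB)
4kTB = 4 × 1.38×10⁻²³ × 304 × 7.39×10² = 1.24×10⁻¹⁷
R = (5.05×10⁻⁸)² / 1.24×10⁻¹⁷ = 2.06×10² Ω = 206 Ω

206 Ω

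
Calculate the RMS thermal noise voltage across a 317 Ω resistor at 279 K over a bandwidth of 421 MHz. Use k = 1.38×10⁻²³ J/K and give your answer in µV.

V_n = √(4kTRB)
4kTRB = 4 × 1.38×10⁻²³ × 279 × 3.17×10² × 4.21×10⁸ = 2.06×10⁻⁹ V²
V_n = √(2.06×10⁻⁹) = 4.53×10⁻⁵ V = 45.3 µV

45.3 µV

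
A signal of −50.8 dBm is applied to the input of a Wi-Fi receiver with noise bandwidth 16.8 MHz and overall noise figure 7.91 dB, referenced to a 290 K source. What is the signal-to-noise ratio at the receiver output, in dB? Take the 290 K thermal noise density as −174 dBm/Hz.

43.0 dB

Noise floor: N = −174 + 10 log₁₀(B) + NF
10 log₁₀(1.68×10⁷) = 72.25 dB
N = −174 + 72.25 + 7.91 = −93.84 dBm
SNR = P_sig − N = −50.8 − (−93.84) = 43.04 dB → 43.0 dB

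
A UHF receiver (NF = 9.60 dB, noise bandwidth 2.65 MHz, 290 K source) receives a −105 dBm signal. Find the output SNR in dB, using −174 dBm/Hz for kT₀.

Noise floor: N = −174 + 10 log₁₀(B) + NF
10 log₁₀(2.65×10⁶) = 64.23 dB
N = −174 + 64.23 + 9.60 = −100.17 dBm
SNR = P_sig − N = −105 − (−100.17) = −4.83 dB → −4.8 dB

−4.8 dB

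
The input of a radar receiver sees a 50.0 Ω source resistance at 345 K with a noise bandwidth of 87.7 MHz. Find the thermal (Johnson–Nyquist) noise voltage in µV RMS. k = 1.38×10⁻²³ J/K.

V_n = √(4kTRB)
4kTRB = 4 × 1.38×10⁻²³ × 345 × 5.00×10¹ × 8.77×10⁷ = 8.35×10⁻¹¹ V²
V_n = √(8.35×10⁻¹¹) = 9.14×10⁻⁶ V = 9.14 µV

9.14 µV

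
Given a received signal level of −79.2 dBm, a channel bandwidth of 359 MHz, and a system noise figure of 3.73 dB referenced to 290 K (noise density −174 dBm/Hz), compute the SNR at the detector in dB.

Noise floor: N = −174 + 10 log₁₀(B) + NF
10 log₁₀(3.59×10⁸) = 85.55 dB
N = −174 + 85.55 + 3.73 = −84.72 dBm
SNR = P_sig − N = −79.2 − (−84.72) = 5.52 dB → 5.5 dB

5.5 dB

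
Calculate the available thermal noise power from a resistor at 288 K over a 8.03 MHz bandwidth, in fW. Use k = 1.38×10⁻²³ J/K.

P_n = kTB = 1.38×10⁻²³ × 288 × 8.03×10⁶ = 3.19×10⁻¹⁴ W = 31.9 fW

31.9 fW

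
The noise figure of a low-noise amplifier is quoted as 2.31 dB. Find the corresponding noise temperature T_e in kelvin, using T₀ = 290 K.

204 K

F = 10^(2.31/10) = 1.70216
T_e = (F − 1)·T₀ = (1.70216 − 1) × 290 = 204 K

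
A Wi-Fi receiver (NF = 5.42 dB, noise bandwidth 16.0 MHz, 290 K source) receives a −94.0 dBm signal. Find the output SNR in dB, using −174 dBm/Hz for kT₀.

2.5 dB

Noise floor: N = −174 + 10 log₁₀(B) + NF
10 log₁₀(1.60×10⁷) = 72.04 dB
N = −174 + 72.04 + 5.42 = −96.54 dBm
SNR = P_sig − N = −94.0 − (−96.54) = 2.54 dB → 2.5 dB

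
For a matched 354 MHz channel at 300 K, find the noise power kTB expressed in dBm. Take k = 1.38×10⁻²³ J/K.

P_n = kTB = 1.38×10⁻²³ × 300 × 3.54×10⁸ = 1.47×10⁻¹² W
In dBm: 10 log₁₀(1.47×10⁻¹² / 10⁻³) = −88.3 dBm

−88.3 dBm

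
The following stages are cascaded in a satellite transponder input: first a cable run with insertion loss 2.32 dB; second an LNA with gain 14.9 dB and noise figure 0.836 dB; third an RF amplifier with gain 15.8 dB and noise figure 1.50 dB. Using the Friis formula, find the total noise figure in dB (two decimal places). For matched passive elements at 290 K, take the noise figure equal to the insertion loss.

3.20 dB

Convert to linear (a loss of L dB is a gain of −L dB): F_i = 10^(NF_i/10), G_i = 10^(G_i,dB/10)
  Stage 1: F_1 = 10^(2.32/10) = 1.706, G_1 = 10^(−2.32/10) = 0.5861
  Stage 2: F_2 = 10^(0.836/10) = 1.212, G_2 = 10^(14.9/10) = 30.90
  Stage 3: F_3 = 10^(1.50/10) = 1.413, G_3 = 10^(15.8/10) = 38.02
Friis cascade:
  F = 1.706 + (1.212 − 1)/0.5861 + (1.413 − 1)/18.11 = 2.091
NF = 10 log₁₀(2.091) = 3.20 dB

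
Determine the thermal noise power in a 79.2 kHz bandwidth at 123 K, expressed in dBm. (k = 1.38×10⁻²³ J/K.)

−128.7 dBm

P_n = kTB = 1.38×10⁻²³ × 123 × 7.92×10⁴ = 1.34×10⁻¹⁶ W
In dBm: 10 log₁₀(1.34×10⁻¹⁶ / 10⁻³) = −128.7 dBm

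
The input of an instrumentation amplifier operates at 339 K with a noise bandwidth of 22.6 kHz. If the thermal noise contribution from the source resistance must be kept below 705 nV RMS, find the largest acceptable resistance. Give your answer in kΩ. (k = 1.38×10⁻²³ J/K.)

Johnson–Nyquist: V_n = √(4kTRB) ⇒ R = V_n² / (4kTB)
4kTB = 4 × 1.38×10⁻²³ × 339 × 2.26×10⁴ = 4.23×10⁻¹⁶
R = (7.05×10⁻⁷)² / 4.23×10⁻¹⁶ = 1.18×10³ Ω = 1.18 kΩ

1.18 kΩ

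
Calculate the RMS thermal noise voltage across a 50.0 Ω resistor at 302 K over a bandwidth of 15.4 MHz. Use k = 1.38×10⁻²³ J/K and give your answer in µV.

3.58 µV

V_n = √(4kTRB)
4kTRB = 4 × 1.38×10⁻²³ × 302 × 5.00×10¹ × 1.54×10⁷ = 1.28×10⁻¹¹ V²
V_n = √(1.28×10⁻¹¹) = 3.58×10⁻⁶ V = 3.58 µV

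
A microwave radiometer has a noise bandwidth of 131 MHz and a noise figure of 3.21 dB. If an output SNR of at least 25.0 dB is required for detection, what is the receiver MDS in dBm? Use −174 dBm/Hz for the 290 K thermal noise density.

Sensitivity = −174 + 10 log₁₀(B) + NF + SNR_min
= −174 + 81.17 + 3.21 + 25.0
= −64.62 dBm → −64.6 dBm

−64.6 dBm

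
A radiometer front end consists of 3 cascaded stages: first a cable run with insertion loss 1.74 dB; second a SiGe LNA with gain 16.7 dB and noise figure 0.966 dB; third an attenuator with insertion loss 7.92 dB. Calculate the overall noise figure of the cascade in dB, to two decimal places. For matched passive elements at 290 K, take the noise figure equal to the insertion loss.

Convert to linear (a loss of L dB is a gain of −L dB): F_i = 10^(NF_i/10), G_i = 10^(G_i,dB/10)
  Stage 1: F_1 = 10^(1.74/10) = 1.493, G_1 = 10^(−1.74/10) = 0.6699
  Stage 2: F_2 = 10^(0.966/10) = 1.249, G_2 = 10^(16.7/10) = 46.77
  Stage 3: F_3 = 10^(7.92/10) = 6.194, G_3 = 10^(−7.92/10) = 0.1614
Friis cascade:
  F = 1.493 + (1.249 − 1)/0.6699 + (6.194 − 1)/31.33 = 2.030
NF = 10 log₁₀(2.030) = 3.08 dB

3.08 dB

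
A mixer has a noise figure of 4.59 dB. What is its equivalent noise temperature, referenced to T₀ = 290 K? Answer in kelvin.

F = 10^(4.59/10) = 2.8774
T_e = (F − 1)·T₀ = (2.8774 − 1) × 290 = 544 K

544 K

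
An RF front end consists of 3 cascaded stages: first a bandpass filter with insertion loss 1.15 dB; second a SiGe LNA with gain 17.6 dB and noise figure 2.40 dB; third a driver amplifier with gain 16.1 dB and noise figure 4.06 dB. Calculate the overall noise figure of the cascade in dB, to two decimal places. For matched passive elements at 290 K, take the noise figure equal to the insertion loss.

Convert to linear (a loss of L dB is a gain of −L dB): F_i = 10^(NF_i/10), G_i = 10^(G_i,dB/10)
  Stage 1: F_1 = 10^(1.15/10) = 1.303, G_1 = 10^(−1.15/10) = 0.7674
  Stage 2: F_2 = 10^(2.40/10) = 1.738, G_2 = 10^(17.6/10) = 57.54
  Stage 3: F_3 = 10^(4.06/10) = 2.547, G_3 = 10^(16.1/10) = 40.74
Friis cascade:
  F = 1.303 + (1.738 − 1)/0.7674 + (2.547 − 1)/44.16 = 2.300
NF = 10 log₁₀(2.300) = 3.62 dB

3.62 dB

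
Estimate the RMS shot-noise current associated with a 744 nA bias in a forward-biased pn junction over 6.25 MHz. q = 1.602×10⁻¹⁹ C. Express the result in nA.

1.22 nA

I_n = √(2qI·B)
2qI·B = 2 × 1.602×10⁻¹⁹ × 7.44×10⁻⁷ × 6.25×10⁶ = 1.49×10⁻¹⁸ A²
I_n = √(1.49×10⁻¹⁸) = 1.22×10⁻⁹ A = 1.22 nA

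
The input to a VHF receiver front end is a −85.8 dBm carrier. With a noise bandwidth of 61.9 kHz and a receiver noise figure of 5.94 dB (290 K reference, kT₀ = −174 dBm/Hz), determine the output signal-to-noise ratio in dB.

Noise floor: N = −174 + 10 log₁₀(B) + NF
10 log₁₀(6.19×10⁴) = 47.92 dB
N = −174 + 47.92 + 5.94 = −120.14 dBm
SNR = P_sig − N = −85.8 − (−120.14) = 34.34 dB → 34.3 dB

34.3 dB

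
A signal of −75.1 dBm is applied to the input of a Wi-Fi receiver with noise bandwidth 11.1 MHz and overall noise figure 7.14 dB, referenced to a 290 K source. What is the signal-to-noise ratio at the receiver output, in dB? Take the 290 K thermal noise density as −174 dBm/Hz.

21.3 dB

Noise floor: N = −174 + 10 log₁₀(B) + NF
10 log₁₀(1.11×10⁷) = 70.45 dB
N = −174 + 70.45 + 7.14 = −96.41 dBm
SNR = P_sig − N = −75.1 − (−96.41) = 21.31 dB → 21.3 dB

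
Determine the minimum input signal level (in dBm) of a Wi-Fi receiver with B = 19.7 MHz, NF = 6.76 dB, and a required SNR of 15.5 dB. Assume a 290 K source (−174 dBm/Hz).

−78.8 dBm

Sensitivity = −174 + 10 log₁₀(B) + NF + SNR_min
= −174 + 72.94 + 6.76 + 15.5
= −78.80 dBm → −78.8 dBm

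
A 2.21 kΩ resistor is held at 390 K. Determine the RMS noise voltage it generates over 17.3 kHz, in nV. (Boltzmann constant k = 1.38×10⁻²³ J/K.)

907 nV

V_n = √(4kTRB)
4kTRB = 4 × 1.38×10⁻²³ × 390 × 2.21×10³ × 1.73×10⁴ = 8.23×10⁻¹³ V²
V_n = √(8.23×10⁻¹³) = 9.07×10⁻⁷ V = 907 nV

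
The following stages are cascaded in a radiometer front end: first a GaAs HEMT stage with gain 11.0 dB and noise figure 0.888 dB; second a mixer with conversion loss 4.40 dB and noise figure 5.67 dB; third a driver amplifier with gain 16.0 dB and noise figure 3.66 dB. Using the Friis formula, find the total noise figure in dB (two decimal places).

2.38 dB

Convert to linear (a loss of L dB is a gain of −L dB): F_i = 10^(NF_i/10), G_i = 10^(G_i,dB/10)
  Stage 1: F_1 = 10^(0.888/10) = 1.227, G_1 = 10^(11.0/10) = 12.59
  Stage 2: F_2 = 10^(5.67/10) = 3.690, G_2 = 10^(−4.40/10) = 0.3631
  Stage 3: F_3 = 10^(3.66/10) = 2.323, G_3 = 10^(16.0/10) = 39.81
Friis cascade:
  F = 1.227 + (3.690 − 1)/12.59 + (2.323 − 1)/4.571 = 1.730
NF = 10 log₁₀(1.730) = 2.38 dB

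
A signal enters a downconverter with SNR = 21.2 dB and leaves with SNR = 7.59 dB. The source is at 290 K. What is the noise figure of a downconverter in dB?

NF (dB) = SNR_in(dB) − SNR_out(dB) when the source is at T₀
NF = 21.2 − 7.59 = 13.61 dB

13.61 dB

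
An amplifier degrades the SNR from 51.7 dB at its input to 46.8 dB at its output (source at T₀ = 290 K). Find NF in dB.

NF (dB) = SNR_in(dB) − SNR_out(dB) when the source is at T₀
NF = 51.7 − 46.8 = 4.9 dB

4.9 dB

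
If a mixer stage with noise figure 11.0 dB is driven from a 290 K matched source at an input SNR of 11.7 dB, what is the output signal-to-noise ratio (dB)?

By definition F = SNR_in/SNR_out, so in dB: SNR_out = SNR_in − NF
SNR_out = 11.7 − 11.0 = 0.7 dB

0.7 dB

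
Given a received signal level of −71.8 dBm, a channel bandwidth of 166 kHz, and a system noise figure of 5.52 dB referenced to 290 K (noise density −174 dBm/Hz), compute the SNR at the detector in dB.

44.5 dB

Noise floor: N = −174 + 10 log₁₀(B) + NF
10 log₁₀(1.66×10⁵) = 52.2 dB
N = −174 + 52.2 + 5.52 = −116.28 dBm
SNR = P_sig − N = −71.8 − (−116.28) = 44.48 dB → 44.5 dB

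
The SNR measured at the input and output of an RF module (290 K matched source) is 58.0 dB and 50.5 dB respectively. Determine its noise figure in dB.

7.5 dB

NF (dB) = SNR_in(dB) − SNR_out(dB) when the source is at T₀
NF = 58.0 − 50.5 = 7.5 dB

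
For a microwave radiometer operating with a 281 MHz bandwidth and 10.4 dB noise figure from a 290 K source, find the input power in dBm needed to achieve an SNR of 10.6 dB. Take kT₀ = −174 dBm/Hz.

Sensitivity = −174 + 10 log₁₀(B) + NF + SNR_min
= −174 + 84.49 + 10.4 + 10.6
= −68.51 dBm → −68.5 dBm

−68.5 dBm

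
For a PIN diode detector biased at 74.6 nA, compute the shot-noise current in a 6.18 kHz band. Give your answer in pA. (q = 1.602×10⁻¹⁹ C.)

I_n = √(2qI·B)
2qI·B = 2 × 1.602×10⁻¹⁹ × 7.46×10⁻⁸ × 6.18×10³ = 1.48×10⁻²² A²
I_n = √(1.48×10⁻²²) = 1.22×10⁻¹¹ A = 12.2 pA

12.2 pA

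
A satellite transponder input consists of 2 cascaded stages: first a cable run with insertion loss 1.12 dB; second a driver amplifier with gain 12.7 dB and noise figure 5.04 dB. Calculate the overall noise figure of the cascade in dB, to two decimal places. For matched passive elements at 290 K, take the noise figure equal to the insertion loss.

6.16 dB

Convert to linear (a loss of L dB is a gain of −L dB): F_i = 10^(NF_i/10), G_i = 10^(G_i,dB/10)
  Stage 1: F_1 = 10^(1.12/10) = 1.294, G_1 = 10^(−1.12/10) = 0.7727
  Stage 2: F_2 = 10^(5.04/10) = 3.192, G_2 = 10^(12.7/10) = 18.62
Friis cascade:
  F = 1.294 + (3.192 − 1)/0.7727 = 4.130
NF = 10 log₁₀(4.130) = 6.16 dB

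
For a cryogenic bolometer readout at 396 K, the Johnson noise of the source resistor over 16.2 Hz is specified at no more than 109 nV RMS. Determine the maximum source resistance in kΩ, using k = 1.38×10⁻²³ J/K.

33.6 kΩ

Johnson–Nyquist: V_n = √(4kTRB) ⇒ R = V_n² / (4kTB)
4kTB = 4 × 1.38×10⁻²³ × 396 × 1.62×10¹ = 3.54×10⁻¹⁹
R = (1.09×10⁻⁷)² / 3.54×10⁻¹⁹ = 3.36×10⁴ Ω = 33.6 kΩ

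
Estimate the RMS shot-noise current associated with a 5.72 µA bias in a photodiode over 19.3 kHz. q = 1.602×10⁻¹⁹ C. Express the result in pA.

188 pA

I_n = √(2qI·B)
2qI·B = 2 × 1.602×10⁻¹⁹ × 5.72×10⁻⁶ × 1.93×10⁴ = 3.54×10⁻²⁰ A²
I_n = √(3.54×10⁻²⁰) = 1.88×10⁻¹⁰ A = 188 pA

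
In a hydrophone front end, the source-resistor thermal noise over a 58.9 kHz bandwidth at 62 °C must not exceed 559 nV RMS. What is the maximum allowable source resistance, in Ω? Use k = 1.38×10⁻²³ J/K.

287 Ω

T = 62 °C + 273.15 = 335.15 K
Johnson–Nyquist: V_n = √(4kTRB) ⇒ R = V_n² / (4kTB)
4kTB = 4 × 1.38×10⁻²³ × 335.15 × 5.89×10⁴ = 1.09×10⁻¹⁵
R = (5.59×10⁻⁷)² / 1.09×10⁻¹⁵ = 2.87×10² Ω = 287 Ω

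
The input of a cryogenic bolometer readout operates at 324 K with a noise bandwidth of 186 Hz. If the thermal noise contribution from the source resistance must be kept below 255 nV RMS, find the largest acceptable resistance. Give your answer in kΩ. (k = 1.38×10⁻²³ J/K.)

Johnson–Nyquist: V_n = √(4kTRB) ⇒ R = V_n² / (4kTB)
4kTB = 4 × 1.38×10⁻²³ × 324 × 1.86×10² = 3.33×10⁻¹⁸
R = (2.55×10⁻⁷)² / 3.33×10⁻¹⁸ = 1.95×10⁴ Ω = 19.5 kΩ

19.5 kΩ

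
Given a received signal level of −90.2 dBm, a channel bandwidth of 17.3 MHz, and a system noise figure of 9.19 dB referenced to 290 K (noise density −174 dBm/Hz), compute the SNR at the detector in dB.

2.2 dB

Noise floor: N = −174 + 10 log₁₀(B) + NF
10 log₁₀(1.73×10⁷) = 72.38 dB
N = −174 + 72.38 + 9.19 = −92.43 dBm
SNR = P_sig − N = −90.2 − (−92.43) = 2.23 dB → 2.2 dB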